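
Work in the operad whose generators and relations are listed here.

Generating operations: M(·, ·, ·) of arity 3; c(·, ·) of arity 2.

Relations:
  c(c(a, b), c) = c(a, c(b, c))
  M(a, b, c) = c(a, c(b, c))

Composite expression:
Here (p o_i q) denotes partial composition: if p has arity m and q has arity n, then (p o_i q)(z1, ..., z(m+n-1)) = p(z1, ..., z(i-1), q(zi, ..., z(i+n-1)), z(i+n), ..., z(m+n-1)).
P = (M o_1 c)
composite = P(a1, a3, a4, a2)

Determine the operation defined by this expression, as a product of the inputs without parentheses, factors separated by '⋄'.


Under associativity of M, the answer is the a's in reading order.
c(a1, a3) linearizes to a1 ⋄ a3
M(c(a1, a3), a4, a2) linearizes to a1 ⋄ a3 ⋄ a4 ⋄ a2

a1 ⋄ a3 ⋄ a4 ⋄ a2


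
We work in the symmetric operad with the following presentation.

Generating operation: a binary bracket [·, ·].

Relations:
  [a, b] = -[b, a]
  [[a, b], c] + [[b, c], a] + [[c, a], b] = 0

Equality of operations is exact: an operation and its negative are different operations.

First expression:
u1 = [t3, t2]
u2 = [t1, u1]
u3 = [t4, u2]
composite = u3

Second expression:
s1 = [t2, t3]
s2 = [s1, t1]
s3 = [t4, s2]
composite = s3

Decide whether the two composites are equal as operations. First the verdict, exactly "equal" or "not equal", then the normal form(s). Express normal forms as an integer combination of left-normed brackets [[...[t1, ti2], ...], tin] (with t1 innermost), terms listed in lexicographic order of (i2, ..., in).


The first expression, normalized: [[[t1, t2], t3], t4] - [[[t1, t3], t2], t4]
The second expression, normalized: [[[t1, t2], t3], t4] - [[[t1, t3], t2], t4]
One common form — equal.

equal — both sides give [[[t1, t2], t3], t4] - [[[t1, t3], t2], t4]


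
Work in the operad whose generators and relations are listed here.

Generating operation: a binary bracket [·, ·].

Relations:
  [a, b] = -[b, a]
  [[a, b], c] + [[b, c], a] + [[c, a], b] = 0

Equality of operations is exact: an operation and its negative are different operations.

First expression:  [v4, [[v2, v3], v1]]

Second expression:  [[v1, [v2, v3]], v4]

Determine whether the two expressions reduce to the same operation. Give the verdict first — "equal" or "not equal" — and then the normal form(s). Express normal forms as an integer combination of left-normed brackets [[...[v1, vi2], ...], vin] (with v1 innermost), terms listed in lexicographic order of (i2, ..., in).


In normal form, the first expression is [[[v1, v2], v3], v4] - [[[v1, v3], v2], v4]
In normal form, the second expression is [[[v1, v2], v3], v4] - [[[v1, v3], v2], v4]
Same normal form: equal.

equal: each reduces to [[[v1, v2], v3], v4] - [[[v1, v3], v2], v4]


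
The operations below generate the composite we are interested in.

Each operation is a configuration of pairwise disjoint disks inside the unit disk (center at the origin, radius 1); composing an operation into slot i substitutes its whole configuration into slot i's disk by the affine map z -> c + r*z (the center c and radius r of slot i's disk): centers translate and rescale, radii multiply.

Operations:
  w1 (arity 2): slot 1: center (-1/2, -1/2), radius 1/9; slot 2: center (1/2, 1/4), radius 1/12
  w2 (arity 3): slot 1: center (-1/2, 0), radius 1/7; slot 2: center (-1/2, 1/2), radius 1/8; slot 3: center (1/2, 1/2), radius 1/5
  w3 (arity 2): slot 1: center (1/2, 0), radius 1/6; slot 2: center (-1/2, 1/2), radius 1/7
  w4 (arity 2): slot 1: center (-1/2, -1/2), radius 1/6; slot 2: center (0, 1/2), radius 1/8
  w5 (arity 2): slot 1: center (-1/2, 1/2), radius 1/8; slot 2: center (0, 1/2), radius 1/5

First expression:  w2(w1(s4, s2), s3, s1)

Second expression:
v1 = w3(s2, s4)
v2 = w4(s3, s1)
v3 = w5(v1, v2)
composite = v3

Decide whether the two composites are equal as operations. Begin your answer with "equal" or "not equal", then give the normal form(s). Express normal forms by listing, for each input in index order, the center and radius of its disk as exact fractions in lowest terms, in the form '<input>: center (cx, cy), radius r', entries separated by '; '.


Normal form of the first expression: s1: center (1/2, 1/2), radius 1/5; s2: center (-3/7, 1/28), radius 1/84; s3: center (-1/2, 1/2), radius 1/8; s4: center (-4/7, -1/14), radius 1/63
Normal form of the second expression: s1: center (0, 3/5), radius 1/40; s2: center (-7/16, 1/2), radius 1/48; s3: center (-1/10, 2/5), radius 1/30; s4: center (-9/16, 9/16), radius 1/56
Different reductions; not equal.

not equal; first: s1: center (1/2, 1/2), radius 1/5; s2: center (-3/7, 1/28), radius 1/84; s3: center (-1/2, 1/2), radius 1/8; s4: center (-4/7, -1/14), radius 1/63; second: s1: center (0, 3/5), radius 1/40; s2: center (-7/16, 1/2), radius 1/48; s3: center (-1/10, 2/5), radius 1/30; s4: center (-9/16, 9/16), radius 1/56


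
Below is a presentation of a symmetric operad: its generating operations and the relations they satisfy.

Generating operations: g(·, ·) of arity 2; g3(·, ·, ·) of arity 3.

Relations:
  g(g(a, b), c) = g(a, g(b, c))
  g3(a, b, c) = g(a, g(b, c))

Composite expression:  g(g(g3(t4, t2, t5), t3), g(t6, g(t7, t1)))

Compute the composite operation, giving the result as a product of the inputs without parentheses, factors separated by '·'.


t4 · t2 · t5 · t3 · t6 · t7 · t1

Key point: g is associative — brackets drop, the t-order remains.
g3(t4, t2, t5) reduces to t4 · t2 · t5
g(g3(t4, t2, t5), t3) reduces to t4 · t2 · t5 · t3
g(t7, t1) reduces to t7 · t1
g(t6, g(t7, t1)) reduces to t6 · t7 · t1
g(g(g3(t4, t2, t5), t3), g(t6, g(t7, t1))) reduces to t4 · t2 · t5 · t3 · t6 · t7 · t1


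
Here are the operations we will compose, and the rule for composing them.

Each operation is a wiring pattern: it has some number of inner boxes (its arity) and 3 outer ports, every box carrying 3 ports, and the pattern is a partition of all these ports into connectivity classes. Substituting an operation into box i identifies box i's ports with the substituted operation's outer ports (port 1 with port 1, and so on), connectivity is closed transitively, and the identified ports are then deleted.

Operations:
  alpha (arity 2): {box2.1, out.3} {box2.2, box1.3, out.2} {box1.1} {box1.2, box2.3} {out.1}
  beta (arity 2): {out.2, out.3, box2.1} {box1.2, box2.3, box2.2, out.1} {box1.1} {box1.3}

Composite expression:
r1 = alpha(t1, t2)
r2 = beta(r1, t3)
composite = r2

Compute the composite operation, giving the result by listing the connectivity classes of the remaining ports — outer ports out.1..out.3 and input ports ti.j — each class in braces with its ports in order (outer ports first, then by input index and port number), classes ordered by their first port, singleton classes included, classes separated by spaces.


Two ports join when wires chain via beta-identified ports.
through alpha, on inputs (t1, t2): {out.1} {out.2, t1.3, t2.2} {out.3, t2.1} {t1.1} {t1.2, t2.3} (out.j = stage outer ports)
through beta, on inputs (t1, t2, t3): {out.1, t1.3, t2.2, t3.2, t3.3} {out.2, out.3, t3.1} {t1.1} {t1.2, t2.3} {t2.1} (out.j = stage outer ports)

{out.1, t1.3, t2.2, t3.2, t3.3} {out.2, out.3, t3.1} {t1.1} {t1.2, t2.3} {t2.1}


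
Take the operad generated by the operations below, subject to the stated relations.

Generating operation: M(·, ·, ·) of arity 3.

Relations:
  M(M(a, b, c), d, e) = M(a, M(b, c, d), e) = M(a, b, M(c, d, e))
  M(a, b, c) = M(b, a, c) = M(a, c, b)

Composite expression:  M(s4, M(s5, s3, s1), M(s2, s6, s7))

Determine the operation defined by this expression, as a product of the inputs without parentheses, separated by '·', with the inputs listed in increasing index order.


Key point: M commutes, so take the s-inputs in any fixed order.
M(s5, s3, s1) linearizes to s5 · s3 · s1
M(s2, s6, s7) linearizes to s2 · s6 · s7
M(s4, M(s5, s3, s1), M(s2, s6, s7)) linearizes to s4 · s5 · s3 · s1 · s2 · s6 · s7
rearranged into index order: s1 · s2 · s3 · s4 · s5 · s6 · s7

s1 · s2 · s3 · s4 · s5 · s6 · s7


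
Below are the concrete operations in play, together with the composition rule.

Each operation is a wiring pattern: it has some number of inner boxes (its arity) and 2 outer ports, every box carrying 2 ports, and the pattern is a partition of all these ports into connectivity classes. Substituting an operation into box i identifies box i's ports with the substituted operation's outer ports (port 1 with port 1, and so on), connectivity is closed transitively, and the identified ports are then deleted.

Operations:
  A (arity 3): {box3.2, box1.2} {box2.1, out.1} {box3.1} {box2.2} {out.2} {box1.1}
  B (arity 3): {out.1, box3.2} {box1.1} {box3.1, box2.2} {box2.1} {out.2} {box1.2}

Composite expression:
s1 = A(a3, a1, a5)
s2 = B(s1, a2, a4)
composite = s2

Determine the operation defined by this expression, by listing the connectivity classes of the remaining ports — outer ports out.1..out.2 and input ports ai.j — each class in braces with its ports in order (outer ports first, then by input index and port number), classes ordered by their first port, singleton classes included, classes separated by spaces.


{out.1, a4.2} {out.2} {a1.1} {a1.2} {a2.1} {a2.2, a4.1} {a3.1} {a3.2, a5.2} {a5.1}

Connectivity passes through glued B-boundaries; trace each wire chain.
the subtree at A composes to {out.1, a1.1} {out.2} {a1.2} {a3.1} {a3.2, a5.2} {a5.1} on (a3, a1, a5); out.j = own outer ports
the subtree at B composes to {out.1, a4.2} {out.2} {a1.1} {a1.2} {a2.1} {a2.2, a4.1} {a3.1} {a3.2, a5.2} {a5.1} on (a3, a1, a5, a2, a4); out.j = own outer ports


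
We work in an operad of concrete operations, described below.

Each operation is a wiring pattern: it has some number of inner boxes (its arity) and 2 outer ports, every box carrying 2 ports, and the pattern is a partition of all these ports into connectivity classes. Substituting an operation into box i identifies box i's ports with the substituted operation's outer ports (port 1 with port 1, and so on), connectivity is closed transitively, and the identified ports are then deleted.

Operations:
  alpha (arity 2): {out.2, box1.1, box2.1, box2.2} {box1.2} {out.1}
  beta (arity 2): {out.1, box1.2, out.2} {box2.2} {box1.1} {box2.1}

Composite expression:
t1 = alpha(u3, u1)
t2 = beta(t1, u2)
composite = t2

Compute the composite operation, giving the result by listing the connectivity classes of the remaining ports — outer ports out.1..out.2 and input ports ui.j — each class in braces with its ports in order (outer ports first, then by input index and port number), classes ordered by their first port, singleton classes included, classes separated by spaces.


{out.1, out.2, u1.1, u1.2, u3.1} {u2.1} {u2.2} {u3.2}

After gluing at beta, chains via deleted ports link the u-ports.
after alpha, the pattern on (u3, u1) reads {out.1} {out.2, u1.1, u1.2, u3.1} {u3.2} (out.j = its outer ports)
after beta, the pattern on (u3, u1, u2) reads {out.1, out.2, u1.1, u1.2, u3.1} {u2.1} {u2.2} {u3.2} (out.j = its outer ports)


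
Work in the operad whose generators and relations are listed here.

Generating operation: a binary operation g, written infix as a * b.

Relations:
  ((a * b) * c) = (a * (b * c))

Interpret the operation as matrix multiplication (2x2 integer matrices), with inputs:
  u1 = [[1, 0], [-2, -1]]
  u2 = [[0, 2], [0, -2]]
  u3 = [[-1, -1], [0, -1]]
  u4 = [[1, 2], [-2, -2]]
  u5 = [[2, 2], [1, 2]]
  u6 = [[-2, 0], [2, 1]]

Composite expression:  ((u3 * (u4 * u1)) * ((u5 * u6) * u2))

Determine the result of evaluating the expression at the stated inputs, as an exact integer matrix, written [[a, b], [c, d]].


[[0, -4], [0, 8]]

(u4 * u1) = [[-3, -2], [2, 2]]
(u3 * (u4 * u1)) = [[1, 0], [-2, -2]]
(u5 * u6) = [[0, 2], [2, 2]]
((u5 * u6) * u2) = [[0, -4], [0, 0]]
((u3 * (u4 * u1)) * ((u5 * u6) * u2)) = [[0, -4], [0, 8]]


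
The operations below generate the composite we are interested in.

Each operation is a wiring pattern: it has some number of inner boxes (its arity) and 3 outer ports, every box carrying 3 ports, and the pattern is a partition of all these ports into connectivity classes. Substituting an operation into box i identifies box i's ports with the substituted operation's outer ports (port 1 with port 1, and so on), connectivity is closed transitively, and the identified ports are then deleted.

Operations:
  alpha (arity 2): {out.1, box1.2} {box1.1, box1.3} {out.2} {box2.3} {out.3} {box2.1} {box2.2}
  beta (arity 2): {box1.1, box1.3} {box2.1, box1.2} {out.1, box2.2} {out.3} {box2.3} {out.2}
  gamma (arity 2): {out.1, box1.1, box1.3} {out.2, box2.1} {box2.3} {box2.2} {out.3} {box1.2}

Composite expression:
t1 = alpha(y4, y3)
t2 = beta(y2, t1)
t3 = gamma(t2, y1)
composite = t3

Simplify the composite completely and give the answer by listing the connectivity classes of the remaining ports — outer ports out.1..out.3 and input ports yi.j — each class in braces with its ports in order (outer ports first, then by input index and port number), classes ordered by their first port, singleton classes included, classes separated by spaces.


{out.1} {out.2, y1.1} {out.3} {y1.2} {y1.3} {y2.1, y2.3} {y2.2, y4.2} {y3.1} {y3.2} {y3.3} {y4.1, y4.3}


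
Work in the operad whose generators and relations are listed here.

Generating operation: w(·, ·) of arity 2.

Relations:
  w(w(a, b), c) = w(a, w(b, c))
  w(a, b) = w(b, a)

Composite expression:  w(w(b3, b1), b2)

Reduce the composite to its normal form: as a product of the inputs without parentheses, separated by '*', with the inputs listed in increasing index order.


b1 * b2 * b3

Any arrangement under w is one operation, so sort the b-inputs.
w(b3, b1) linearizes to b3 * b1
w(w(b3, b1), b2) linearizes to b3 * b1 * b2
commutativity sorts the factors: b1 * b2 * b3


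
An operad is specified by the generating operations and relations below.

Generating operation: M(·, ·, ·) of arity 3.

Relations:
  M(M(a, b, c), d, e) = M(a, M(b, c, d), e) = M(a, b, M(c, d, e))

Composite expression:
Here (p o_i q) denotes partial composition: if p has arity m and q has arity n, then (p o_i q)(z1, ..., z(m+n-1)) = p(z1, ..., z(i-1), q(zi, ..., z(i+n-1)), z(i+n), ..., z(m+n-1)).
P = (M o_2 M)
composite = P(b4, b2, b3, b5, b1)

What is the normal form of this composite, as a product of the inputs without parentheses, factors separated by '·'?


b4 · b2 · b3 · b5 · b1

Every regrouping of M is equal, so read the b-inputs in written order.
M(b2, b3, b5) flattens to b2 · b3 · b5
M(b4, M(b2, b3, b5), b1) flattens to b4 · b2 · b3 · b5 · b1


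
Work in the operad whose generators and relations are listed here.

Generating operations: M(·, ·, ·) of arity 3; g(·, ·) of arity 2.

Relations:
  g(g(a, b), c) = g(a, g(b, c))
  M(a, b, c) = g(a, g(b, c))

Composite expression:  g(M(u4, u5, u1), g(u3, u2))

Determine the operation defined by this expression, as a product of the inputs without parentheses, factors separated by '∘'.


u4 ∘ u5 ∘ u1 ∘ u3 ∘ u2

Associativity of g dissolves the nesting; only the u-input order survives.
M(u4, u5, u1) flattens to u4 ∘ u5 ∘ u1
g(u3, u2) flattens to u3 ∘ u2
g(M(u4, u5, u1), g(u3, u2)) flattens to u4 ∘ u5 ∘ u1 ∘ u3 ∘ u2


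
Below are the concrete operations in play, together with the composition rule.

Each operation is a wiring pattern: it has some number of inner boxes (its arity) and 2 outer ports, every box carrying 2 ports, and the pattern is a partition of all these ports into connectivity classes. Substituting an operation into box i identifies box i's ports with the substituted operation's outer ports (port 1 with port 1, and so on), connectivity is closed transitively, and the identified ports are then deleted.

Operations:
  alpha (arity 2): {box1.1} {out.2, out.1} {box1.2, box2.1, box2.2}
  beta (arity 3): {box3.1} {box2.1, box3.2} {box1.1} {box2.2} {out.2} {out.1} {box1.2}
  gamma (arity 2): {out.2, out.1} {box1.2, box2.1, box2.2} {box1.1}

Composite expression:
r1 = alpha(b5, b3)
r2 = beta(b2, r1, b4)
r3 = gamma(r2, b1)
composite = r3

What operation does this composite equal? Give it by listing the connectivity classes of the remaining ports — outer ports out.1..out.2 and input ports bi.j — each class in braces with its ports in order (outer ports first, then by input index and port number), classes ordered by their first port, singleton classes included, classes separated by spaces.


{out.1, out.2} {b1.1, b1.2} {b2.1} {b2.2} {b3.1, b3.2, b5.2} {b4.1} {b4.2} {b5.1}


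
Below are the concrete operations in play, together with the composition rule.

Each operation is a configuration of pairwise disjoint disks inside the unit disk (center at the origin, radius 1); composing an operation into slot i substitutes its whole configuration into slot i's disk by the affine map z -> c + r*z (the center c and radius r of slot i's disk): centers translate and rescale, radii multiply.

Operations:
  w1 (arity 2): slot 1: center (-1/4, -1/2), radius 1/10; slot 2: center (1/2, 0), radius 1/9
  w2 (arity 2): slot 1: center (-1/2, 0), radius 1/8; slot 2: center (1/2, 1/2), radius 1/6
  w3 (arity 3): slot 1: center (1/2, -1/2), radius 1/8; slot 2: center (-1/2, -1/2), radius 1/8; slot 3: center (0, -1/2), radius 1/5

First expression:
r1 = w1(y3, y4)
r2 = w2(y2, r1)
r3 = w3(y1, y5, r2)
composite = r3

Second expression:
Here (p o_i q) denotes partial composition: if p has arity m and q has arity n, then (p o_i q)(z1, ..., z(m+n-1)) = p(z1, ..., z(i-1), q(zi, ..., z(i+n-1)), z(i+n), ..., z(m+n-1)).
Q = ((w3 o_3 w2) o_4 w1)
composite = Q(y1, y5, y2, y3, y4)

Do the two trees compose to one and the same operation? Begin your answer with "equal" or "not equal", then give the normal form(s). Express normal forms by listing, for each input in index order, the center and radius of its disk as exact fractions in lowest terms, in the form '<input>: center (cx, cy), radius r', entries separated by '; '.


equal: each reduces to y1: center (1/2, -1/2), radius 1/8; y2: center (-1/10, -1/2), radius 1/40; y3: center (11/120, -5/12), radius 1/300; y4: center (7/60, -2/5), radius 1/270; y5: center (-1/2, -1/2), radius 1/8

The first expression, normalized: y1: center (1/2, -1/2), radius 1/8; y2: center (-1/10, -1/2), radius 1/40; y3: center (11/120, -5/12), radius 1/300; y4: center (7/60, -2/5), radius 1/270; y5: center (-1/2, -1/2), radius 1/8
The second expression, normalized: y1: center (1/2, -1/2), radius 1/8; y2: center (-1/10, -1/2), radius 1/40; y3: center (11/120, -5/12), radius 1/300; y4: center (7/60, -2/5), radius 1/270; y5: center (-1/2, -1/2), radius 1/8
The normal forms match — equal.


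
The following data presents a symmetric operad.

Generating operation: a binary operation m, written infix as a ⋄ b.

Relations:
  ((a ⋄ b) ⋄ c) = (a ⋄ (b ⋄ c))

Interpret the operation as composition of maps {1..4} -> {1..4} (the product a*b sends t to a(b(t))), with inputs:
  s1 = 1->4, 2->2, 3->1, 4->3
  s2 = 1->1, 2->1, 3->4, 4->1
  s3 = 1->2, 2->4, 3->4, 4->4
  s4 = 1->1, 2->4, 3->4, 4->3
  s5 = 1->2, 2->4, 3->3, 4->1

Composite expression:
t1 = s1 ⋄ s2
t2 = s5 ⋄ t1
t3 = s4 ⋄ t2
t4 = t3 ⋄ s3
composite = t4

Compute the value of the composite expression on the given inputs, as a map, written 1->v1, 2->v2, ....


1->1, 2->1, 3->1, 4->1

(s1 ⋄ s2) = 1->4, 2->4, 3->3, 4->4
(s5 ⋄ (s1 ⋄ s2)) = 1->1, 2->1, 3->3, 4->1
(s4 ⋄ (s5 ⋄ (s1 ⋄ s2))) = 1->1, 2->1, 3->4, 4->1
((s4 ⋄ (s5 ⋄ (s1 ⋄ s2))) ⋄ s3) = 1->1, 2->1, 3->1, 4->1


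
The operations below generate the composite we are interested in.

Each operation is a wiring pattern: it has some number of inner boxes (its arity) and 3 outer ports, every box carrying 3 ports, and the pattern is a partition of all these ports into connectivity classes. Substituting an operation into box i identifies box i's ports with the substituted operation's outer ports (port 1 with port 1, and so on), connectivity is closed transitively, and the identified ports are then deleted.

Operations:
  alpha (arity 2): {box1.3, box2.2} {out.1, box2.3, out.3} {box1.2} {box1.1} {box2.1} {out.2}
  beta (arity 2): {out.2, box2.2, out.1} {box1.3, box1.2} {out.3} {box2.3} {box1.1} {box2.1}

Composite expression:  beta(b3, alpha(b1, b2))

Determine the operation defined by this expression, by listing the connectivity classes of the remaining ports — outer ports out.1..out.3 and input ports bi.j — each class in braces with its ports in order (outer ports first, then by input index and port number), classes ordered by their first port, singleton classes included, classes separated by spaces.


{out.1, out.2} {out.3} {b1.1} {b1.2} {b1.3, b2.2} {b2.1} {b2.3} {b3.1} {b3.2, b3.3}

After gluing at beta, chains via deleted ports link the b-ports.
alpha over (b1, b2) gives {out.1, out.3, b2.3} {out.2} {b1.1} {b1.2} {b1.3, b2.2} {b2.1}, out.j being that stage's outer ports
beta over (b3, b1, b2) gives {out.1, out.2} {out.3} {b1.1} {b1.2} {b1.3, b2.2} {b2.1} {b2.3} {b3.1} {b3.2, b3.3}, out.j being that stage's outer ports


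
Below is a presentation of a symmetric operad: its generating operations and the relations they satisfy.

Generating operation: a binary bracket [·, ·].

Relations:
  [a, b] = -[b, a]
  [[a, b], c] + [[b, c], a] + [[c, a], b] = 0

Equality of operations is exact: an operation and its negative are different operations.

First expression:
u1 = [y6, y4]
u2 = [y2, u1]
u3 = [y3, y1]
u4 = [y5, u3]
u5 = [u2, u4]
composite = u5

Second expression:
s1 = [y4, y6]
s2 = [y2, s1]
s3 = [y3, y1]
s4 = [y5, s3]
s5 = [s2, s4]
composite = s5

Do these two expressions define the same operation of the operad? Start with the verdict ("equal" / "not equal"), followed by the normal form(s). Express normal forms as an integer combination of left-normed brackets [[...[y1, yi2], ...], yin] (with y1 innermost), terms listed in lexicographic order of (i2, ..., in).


The first expression, normalized: [[[[[y1, y3], y5], y2], y4], y6] - [[[[[y1, y3], y5], y2], y6], y4] - [[[[[y1, y3], y5], y4], y6], y2] + [[[[[y1, y3], y5], y6], y4], y2]
The second expression, normalized: -[[[[[y1, y3], y5], y2], y4], y6] + [[[[[y1, y3], y5], y2], y6], y4] + [[[[[y1, y3], y5], y4], y6], y2] - [[[[[y1, y3], y5], y6], y4], y2]
Distinct normal forms: not equal.

not equal: they reduce to [[[[[y1, y3], y5], y2], y4], y6] - [[[[[y1, y3], y5], y2], y6], y4] - [[[[[y1, y3], y5], y4], y6], y2] + [[[[[y1, y3], y5], y6], y4], y2] and -[[[[[y1, y3], y5], y2], y4], y6] + [[[[[y1, y3], y5], y2], y6], y4] + [[[[[y1, y3], y5], y4], y6], y2] - [[[[[y1, y3], y5], y6], y4], y2]


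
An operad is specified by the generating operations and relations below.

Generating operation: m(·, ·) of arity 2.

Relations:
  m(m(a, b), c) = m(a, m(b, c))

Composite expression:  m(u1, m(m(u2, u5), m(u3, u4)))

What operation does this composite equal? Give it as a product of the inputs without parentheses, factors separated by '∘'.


The m-tree's shape is irrelevant; the u-reading-order decides.
m(u2, u5) reduces to u2 ∘ u5
m(u3, u4) reduces to u3 ∘ u4
m(m(u2, u5), m(u3, u4)) reduces to u2 ∘ u5 ∘ u3 ∘ u4
m(u1, m(m(u2, u5), m(u3, u4))) reduces to u1 ∘ u2 ∘ u5 ∘ u3 ∘ u4

u1 ∘ u2 ∘ u5 ∘ u3 ∘ u4


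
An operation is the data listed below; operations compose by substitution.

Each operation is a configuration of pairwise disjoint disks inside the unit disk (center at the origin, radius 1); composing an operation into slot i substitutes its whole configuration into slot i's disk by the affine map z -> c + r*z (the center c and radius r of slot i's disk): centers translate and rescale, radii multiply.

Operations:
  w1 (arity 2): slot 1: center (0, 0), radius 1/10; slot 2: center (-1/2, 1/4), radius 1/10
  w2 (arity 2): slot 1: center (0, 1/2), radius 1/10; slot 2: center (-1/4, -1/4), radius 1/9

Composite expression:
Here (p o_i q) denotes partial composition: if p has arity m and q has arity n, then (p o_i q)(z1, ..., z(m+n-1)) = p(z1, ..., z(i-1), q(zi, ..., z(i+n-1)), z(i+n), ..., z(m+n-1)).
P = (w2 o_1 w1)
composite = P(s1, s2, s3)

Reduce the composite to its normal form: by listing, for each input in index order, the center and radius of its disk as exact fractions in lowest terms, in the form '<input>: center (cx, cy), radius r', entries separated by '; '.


s1: center (0, 1/2), radius 1/100; s2: center (-1/20, 21/40), radius 1/100; s3: center (-1/4, -1/4), radius 1/9

Only the slot chain above each s matters under w2; compose those maps.
input s1: applying the 2 nested substitutions gives center (0, 1/2), radius 1/100
input s2: applying the 2 nested substitutions gives center (-1/20, 21/40), radius 1/100
input s3: applying the 1 nested substitution gives center (-1/4, -1/4), radius 1/9


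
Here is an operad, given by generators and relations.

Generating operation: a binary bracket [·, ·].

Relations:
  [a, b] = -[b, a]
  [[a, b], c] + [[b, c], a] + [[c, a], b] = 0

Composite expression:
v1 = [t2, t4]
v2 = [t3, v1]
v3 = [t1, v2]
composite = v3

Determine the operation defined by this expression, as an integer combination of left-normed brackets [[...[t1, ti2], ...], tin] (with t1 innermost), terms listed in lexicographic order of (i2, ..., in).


-[[[t1, t2], t4], t3] + [[[t1, t3], t2], t4] - [[[t1, t3], t4], t2] + [[[t1, t4], t2], t3]

Antisymmetry and Jacobi reduce to t1-anchored left-normed brackets.
Composite bracket: [t1, [t3, [t2, t4]]]
Under [a, b] = ab - ba we get 8 signed associative words (2^3 = 8).
The t1-initial words carry the normal form:
  word t1t2t4t3 has sign -1, contributing -[[[t1, t2], t4], t3]
  word t1t3t2t4 has sign +1, contributing +[[[t1, t3], t2], t4]
  word t1t3t4t2 has sign -1, contributing -[[[t1, t3], t4], t2]
  word t1t4t2t3 has sign +1, contributing +[[[t1, t4], t2], t3]


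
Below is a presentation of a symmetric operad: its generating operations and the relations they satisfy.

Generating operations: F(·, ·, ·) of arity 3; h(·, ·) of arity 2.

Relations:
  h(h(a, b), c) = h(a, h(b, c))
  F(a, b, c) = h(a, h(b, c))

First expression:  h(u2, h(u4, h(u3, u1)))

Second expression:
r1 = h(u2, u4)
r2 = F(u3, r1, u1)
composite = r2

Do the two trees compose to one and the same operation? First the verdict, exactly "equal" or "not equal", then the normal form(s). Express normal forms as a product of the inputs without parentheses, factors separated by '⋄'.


not equal: they reduce to u2 ⋄ u4 ⋄ u3 ⋄ u1 and u3 ⋄ u2 ⋄ u4 ⋄ u1

Normal form of the first expression: u2 ⋄ u4 ⋄ u3 ⋄ u1
Normal form of the second expression: u3 ⋄ u2 ⋄ u4 ⋄ u1
Distinct normal forms: not equal.


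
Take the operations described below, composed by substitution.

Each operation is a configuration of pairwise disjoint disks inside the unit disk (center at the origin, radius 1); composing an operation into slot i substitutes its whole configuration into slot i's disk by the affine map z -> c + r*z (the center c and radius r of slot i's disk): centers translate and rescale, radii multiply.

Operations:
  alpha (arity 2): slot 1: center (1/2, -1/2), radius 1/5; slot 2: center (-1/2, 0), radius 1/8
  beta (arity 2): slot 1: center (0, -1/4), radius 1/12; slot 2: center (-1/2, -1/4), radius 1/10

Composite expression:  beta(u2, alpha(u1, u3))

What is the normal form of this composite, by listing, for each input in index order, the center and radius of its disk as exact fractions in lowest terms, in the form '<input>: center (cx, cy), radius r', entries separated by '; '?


Follow each u-input down from beta: c' goes to c + r*c', radius to r*r'.
tracing u2 down its 1-map path: center (0, -1/4), radius 1/12
tracing u1 down its 2-map path: center (-9/20, -3/10), radius 1/50
tracing u3 down its 2-map path: center (-11/20, -1/4), radius 1/80

u1: center (-9/20, -3/10), radius 1/50; u2: center (0, -1/4), radius 1/12; u3: center (-11/20, -1/4), radius 1/80


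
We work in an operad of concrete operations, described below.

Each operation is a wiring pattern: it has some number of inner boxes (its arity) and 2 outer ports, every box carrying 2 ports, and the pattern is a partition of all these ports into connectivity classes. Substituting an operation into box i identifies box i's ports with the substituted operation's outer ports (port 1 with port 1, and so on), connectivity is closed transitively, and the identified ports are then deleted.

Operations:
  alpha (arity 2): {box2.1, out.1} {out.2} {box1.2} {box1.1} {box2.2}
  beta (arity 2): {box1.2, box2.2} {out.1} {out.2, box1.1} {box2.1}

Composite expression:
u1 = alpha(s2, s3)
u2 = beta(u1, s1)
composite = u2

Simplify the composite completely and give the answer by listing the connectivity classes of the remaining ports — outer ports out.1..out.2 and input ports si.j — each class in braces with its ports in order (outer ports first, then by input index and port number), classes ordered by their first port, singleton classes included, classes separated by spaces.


{out.1} {out.2, s3.1} {s1.1} {s1.2} {s2.1} {s2.2} {s3.2}

Connectivity passes through glued beta-boundaries; trace each wire chain.
alpha over (s2, s3) gives {out.1, s3.1} {out.2} {s2.1} {s2.2} {s3.2}, out.j being that stage's outer ports
beta over (s2, s3, s1) gives {out.1} {out.2, s3.1} {s1.1} {s1.2} {s2.1} {s2.2} {s3.2}, out.j being that stage's outer ports


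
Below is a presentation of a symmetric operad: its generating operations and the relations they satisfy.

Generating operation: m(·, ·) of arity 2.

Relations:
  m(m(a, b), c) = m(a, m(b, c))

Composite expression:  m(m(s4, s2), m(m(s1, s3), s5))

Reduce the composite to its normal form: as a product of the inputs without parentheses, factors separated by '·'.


Associativity of m dissolves the nesting; only the s-input order survives.
m(s4, s2) spells out as s4 · s2
m(s1, s3) spells out as s1 · s3
m(m(s1, s3), s5) spells out as s1 · s3 · s5
m(m(s4, s2), m(m(s1, s3), s5)) spells out as s4 · s2 · s1 · s3 · s5

s4 · s2 · s1 · s3 · s5


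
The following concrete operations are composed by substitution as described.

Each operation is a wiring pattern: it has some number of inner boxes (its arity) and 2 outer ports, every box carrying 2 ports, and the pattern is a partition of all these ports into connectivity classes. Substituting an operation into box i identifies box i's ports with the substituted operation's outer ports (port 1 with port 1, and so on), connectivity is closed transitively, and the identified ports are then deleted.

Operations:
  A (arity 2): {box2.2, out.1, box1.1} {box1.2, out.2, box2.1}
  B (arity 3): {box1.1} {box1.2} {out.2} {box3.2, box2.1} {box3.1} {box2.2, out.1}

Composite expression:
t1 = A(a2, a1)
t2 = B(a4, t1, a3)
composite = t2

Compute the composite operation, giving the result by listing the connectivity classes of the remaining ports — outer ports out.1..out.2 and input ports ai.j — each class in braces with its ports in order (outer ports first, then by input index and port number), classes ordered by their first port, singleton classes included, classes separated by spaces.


After gluing at B, chains via deleted ports link the a-ports.
stage A: inputs (a2, a1), connectivity {out.1, a1.2, a2.1} {out.2, a1.1, a2.2}, out.j its boundary
stage B: inputs (a4, a2, a1, a3), connectivity {out.1, a1.1, a2.2} {out.2} {a1.2, a2.1, a3.2} {a3.1} {a4.1} {a4.2}, out.j its boundary

{out.1, a1.1, a2.2} {out.2} {a1.2, a2.1, a3.2} {a3.1} {a4.1} {a4.2}


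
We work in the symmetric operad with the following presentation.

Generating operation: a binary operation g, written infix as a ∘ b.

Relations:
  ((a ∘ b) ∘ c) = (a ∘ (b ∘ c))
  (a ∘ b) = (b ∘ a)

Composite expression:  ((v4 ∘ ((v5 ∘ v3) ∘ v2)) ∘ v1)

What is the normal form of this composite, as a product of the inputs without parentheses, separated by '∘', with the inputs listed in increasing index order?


v1 ∘ v2 ∘ v3 ∘ v4 ∘ v5

Shape and order are irrelevant to g; the v-input set decides.
(v5 ∘ v3) unparenthesizes to v5 ∘ v3
((v5 ∘ v3) ∘ v2) unparenthesizes to v5 ∘ v3 ∘ v2
(v4 ∘ ((v5 ∘ v3) ∘ v2)) unparenthesizes to v4 ∘ v5 ∘ v3 ∘ v2
((v4 ∘ ((v5 ∘ v3) ∘ v2)) ∘ v1) unparenthesizes to v4 ∘ v5 ∘ v3 ∘ v2 ∘ v1
rearranged into index order: v1 ∘ v2 ∘ v3 ∘ v4 ∘ v5


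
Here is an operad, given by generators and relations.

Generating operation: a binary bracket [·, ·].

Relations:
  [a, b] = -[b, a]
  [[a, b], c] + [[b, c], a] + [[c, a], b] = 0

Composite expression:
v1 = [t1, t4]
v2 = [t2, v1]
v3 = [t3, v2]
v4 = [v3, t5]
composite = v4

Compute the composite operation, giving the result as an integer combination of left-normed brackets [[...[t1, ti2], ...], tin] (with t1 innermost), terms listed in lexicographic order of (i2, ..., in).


[[[[t1, t4], t2], t3], t5]

In the tensor algebra, words opening t1 carry the t1-anchored form.
Composite bracket: [[t3, [t2, [t1, t4]]], t5]
Each bracket splits as ab - ba, giving 16 signed words (2^4 = 16).
Words beginning with t1 determine it all:
  sign of t1t4t2t3t5 is +1, so it contributes +[[[[t1, t4], t2], t3], t5]


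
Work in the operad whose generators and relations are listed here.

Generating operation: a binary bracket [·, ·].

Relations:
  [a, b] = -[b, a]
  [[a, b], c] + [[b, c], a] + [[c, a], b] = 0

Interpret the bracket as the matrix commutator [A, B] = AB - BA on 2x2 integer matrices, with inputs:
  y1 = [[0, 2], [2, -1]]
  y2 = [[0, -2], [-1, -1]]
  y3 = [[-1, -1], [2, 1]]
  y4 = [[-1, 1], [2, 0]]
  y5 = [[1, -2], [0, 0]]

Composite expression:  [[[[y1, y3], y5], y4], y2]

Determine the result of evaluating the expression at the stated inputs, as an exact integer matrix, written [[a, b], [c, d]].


[[159, 243], [-42, -159]]

[y1, y3] = [[6, 3], [-6, -6]]
[[y1, y3], y5] = [[-12, -27], [-6, 12]]
[[[y1, y3], y5], y4] = [[-48, -51], [54, 48]]
[[[[y1, y3], y5], y4], y2] = [[159, 243], [-42, -159]]


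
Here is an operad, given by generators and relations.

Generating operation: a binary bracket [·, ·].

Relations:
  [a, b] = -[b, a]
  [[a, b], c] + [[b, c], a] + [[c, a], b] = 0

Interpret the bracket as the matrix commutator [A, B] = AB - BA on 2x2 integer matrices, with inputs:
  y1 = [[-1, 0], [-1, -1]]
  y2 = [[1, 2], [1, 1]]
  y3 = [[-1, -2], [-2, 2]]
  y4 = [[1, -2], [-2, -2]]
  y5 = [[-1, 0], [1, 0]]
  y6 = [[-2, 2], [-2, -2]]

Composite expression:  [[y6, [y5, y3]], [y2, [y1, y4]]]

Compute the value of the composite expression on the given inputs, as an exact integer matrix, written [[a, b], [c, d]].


[[96, -192], [48, -96]]

[y5, y3] = [[2, 2], [-5, -2]]
[y6, [y5, y3]] = [[-6, -8], [-8, 6]]
[y1, y4] = [[-2, 0], [-3, 2]]
[y2, [y1, y4]] = [[-6, 8], [-4, 6]]
[[y6, [y5, y3]], [y2, [y1, y4]]] = [[96, -192], [48, -96]]


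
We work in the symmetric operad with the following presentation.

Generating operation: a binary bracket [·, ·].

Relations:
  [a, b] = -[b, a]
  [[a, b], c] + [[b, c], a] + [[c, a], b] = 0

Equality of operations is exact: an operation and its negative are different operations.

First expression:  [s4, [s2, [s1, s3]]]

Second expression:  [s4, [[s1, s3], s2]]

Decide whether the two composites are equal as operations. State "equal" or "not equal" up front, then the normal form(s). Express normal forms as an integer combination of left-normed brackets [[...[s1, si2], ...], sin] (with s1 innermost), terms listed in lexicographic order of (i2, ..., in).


not equal; the first gives [[[s1, s3], s2], s4] and the second -[[[s1, s3], s2], s4]

The first expression, normalized: [[[s1, s3], s2], s4]
The second expression, normalized: -[[[s1, s3], s2], s4]
Different reductions; not equal.


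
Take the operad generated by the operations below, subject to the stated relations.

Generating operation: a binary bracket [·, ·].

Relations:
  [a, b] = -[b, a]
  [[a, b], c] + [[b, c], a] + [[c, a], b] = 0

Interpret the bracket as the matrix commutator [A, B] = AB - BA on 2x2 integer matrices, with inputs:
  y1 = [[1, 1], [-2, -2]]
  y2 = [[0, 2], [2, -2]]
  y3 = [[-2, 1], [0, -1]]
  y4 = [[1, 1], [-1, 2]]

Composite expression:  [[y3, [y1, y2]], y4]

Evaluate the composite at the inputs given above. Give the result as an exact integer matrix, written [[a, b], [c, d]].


[[26, -36], [-10, -26]]


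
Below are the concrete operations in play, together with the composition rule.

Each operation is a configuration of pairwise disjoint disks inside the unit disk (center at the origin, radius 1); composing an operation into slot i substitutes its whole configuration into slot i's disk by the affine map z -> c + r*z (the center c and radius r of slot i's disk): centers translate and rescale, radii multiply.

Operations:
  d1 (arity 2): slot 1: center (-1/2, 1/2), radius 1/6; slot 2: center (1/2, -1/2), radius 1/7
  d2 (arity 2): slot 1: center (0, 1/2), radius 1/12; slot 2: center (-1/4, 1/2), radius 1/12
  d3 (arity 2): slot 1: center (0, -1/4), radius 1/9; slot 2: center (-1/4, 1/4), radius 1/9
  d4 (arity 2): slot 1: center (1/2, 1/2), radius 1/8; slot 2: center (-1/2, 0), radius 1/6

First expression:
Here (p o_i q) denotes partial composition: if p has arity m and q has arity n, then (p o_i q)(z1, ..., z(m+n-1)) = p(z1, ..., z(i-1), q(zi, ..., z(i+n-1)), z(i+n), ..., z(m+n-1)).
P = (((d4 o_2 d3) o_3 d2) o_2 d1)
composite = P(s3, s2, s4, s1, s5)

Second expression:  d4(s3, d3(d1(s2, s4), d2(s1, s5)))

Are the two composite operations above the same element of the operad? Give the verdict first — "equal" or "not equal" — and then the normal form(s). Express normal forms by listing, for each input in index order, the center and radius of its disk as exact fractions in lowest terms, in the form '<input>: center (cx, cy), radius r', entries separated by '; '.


equal: each reduces to s1: center (-13/24, 11/216), radius 1/648; s2: center (-55/108, -7/216), radius 1/324; s3: center (1/2, 1/2), radius 1/8; s4: center (-53/108, -11/216), radius 1/378; s5: center (-59/108, 11/216), radius 1/648


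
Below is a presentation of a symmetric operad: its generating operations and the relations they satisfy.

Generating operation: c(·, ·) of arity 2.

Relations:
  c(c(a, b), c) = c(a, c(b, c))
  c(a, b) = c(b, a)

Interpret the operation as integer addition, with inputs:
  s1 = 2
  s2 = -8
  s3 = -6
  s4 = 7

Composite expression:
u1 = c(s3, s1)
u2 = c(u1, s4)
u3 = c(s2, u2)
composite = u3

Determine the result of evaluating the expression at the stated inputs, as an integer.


c(s3, s1) = -4
c(c(s3, s1), s4) = 3
c(s2, c(c(s3, s1), s4)) = -5

-5


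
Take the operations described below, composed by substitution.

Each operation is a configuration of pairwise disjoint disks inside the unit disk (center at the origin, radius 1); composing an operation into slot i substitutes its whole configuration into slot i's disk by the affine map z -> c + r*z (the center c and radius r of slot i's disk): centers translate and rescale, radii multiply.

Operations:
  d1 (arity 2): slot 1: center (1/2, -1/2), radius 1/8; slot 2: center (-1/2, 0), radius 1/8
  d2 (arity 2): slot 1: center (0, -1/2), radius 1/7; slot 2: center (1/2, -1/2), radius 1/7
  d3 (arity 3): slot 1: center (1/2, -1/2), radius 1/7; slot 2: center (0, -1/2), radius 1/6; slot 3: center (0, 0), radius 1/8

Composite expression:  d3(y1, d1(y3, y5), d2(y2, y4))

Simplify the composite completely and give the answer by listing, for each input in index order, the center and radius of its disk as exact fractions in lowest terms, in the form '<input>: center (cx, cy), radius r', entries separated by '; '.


y1: center (1/2, -1/2), radius 1/7; y2: center (0, -1/16), radius 1/56; y3: center (1/12, -7/12), radius 1/48; y4: center (1/16, -1/16), radius 1/56; y5: center (-1/12, -1/2), radius 1/48

Only the slot chain above each y matters under d3; compose those maps.
input y1: applying the 1 nested substitution gives center (1/2, -1/2), radius 1/7
input y3: applying the 2 nested substitutions gives center (1/12, -7/12), radius 1/48
input y5: applying the 2 nested substitutions gives center (-1/12, -1/2), radius 1/48
input y2: applying the 2 nested substitutions gives center (0, -1/16), radius 1/56
input y4: applying the 2 nested substitutions gives center (1/16, -1/16), radius 1/56


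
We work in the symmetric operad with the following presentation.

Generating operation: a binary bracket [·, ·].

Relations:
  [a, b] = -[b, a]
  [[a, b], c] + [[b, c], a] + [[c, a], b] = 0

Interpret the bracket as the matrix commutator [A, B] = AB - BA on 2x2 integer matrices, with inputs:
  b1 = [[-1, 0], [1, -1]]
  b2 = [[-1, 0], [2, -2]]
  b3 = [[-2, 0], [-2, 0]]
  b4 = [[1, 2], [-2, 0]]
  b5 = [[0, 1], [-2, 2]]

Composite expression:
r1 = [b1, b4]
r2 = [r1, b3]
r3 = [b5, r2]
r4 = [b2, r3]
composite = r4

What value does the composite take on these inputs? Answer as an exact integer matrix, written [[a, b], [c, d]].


[[0, 0], [-20, 0]]
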